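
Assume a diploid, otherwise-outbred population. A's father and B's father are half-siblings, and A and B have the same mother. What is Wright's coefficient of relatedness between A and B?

Relatedness sums over independent paths through distinct common ancestors.
A and B are related in two ways: half first cousins through their fathers (r = 1/16) and half-sibs through their shared mother (r = 1/4).
r = 1/16 + 1/4 = 5/16 = 0.3125.

0.3125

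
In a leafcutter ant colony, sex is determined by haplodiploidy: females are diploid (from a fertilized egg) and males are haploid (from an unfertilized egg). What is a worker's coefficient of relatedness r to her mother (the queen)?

0.5

One meiotic link between diploid queen and diploid daughter: r = 1/2.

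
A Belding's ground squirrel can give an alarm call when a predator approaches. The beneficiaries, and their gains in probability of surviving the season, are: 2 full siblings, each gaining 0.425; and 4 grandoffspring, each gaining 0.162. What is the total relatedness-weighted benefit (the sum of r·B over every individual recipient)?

r to a full sibling = 1/2 (full sibs share both parents — two paths of length 2: r = 2·(1/2)^2 = 1/2).
r to a grandoffspring = 0.25 (two parent–offspring links: r = (1/2)^2 = 1/4).
Summing one r·B term per recipient: 2·0.5·0.425 + 4·0.25·0.162 = 0.587.

0.587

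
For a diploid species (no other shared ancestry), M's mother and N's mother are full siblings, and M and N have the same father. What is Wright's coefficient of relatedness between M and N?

0.375

Wright's path rule: contributions from independent ancestry routes add.
M and N are related in two ways: first cousins through their mothers (r = 1/8) and half-sibs through their shared father (r = 1/4).
r = 1/8 + 1/4 = 0.375.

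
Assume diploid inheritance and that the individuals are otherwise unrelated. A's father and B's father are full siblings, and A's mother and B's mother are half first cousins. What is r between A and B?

0.140625

With two independent routes of shared ancestry, r is the sum of the two contributions.
A and B are related in two ways: first cousins through their fathers (r = 1/8) and half second cousins through their mothers (r = 1/64).
r = 1/8 + 1/64 = 0.140625.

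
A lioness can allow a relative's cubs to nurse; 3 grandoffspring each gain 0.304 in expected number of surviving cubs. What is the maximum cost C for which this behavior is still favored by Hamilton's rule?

r to a grandoffspring = 1/4 (two parent–offspring links: r = (1/2)^2 = 1/4).
Hamilton's rule: n·r·B > C, so the trait is favored while C < n·r·B = 3·0.25·0.304 = 0.228.

0.228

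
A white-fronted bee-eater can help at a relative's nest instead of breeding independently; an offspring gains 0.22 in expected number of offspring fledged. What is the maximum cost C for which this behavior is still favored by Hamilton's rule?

r to an offspring = 0.5 (one parent–offspring link: r = (1/2)^1 = 1/2).
Hamilton's rule: n·r·B > C, so the trait is favored while C < n·r·B = 1·0.5·0.22 = 0.11.

0.11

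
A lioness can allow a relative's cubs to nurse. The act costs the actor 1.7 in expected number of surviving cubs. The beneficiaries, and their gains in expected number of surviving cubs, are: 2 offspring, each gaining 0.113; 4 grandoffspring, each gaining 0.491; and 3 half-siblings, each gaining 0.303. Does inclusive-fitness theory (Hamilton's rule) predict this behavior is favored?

No

Hamilton's rule: the trait is favored when the sum of r·B over every recipient exceeds the actor's cost C.
r to an offspring = 0.5 (one parent–offspring link: r = (1/2)^1 = 1/2).
r to a grandoffspring = 1/4 (two parent–offspring links: r = (1/2)^2 = 1/4).
r to a half-sibling = 0.25 (half-sibs share one parent — one path of length 2: r = (1/2)^2 = 1/4).
Summing one r·B term per recipient: 2·0.5·0.113 + 4·0.25·0.491 + 3·0.25·0.303 = 0.83125.
0.83125 < 1.7: the indirect benefit is less than the cost.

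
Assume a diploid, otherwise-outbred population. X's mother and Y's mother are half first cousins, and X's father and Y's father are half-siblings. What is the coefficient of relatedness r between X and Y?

Relatedness sums over independent paths through distinct common ancestors.
X and Y are related in two ways: half second cousins through their mothers (r = 1/64) and half first cousins through their fathers (r = 1/16).
r = 1/64 + 1/16 = 0.078125.

0.078125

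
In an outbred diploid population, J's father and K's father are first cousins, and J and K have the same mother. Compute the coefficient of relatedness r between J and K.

Wright's path rule: contributions from independent ancestry routes add.
J and K are related in two ways: second cousins through their fathers (r = 1/32) and half-sibs through their shared mother (r = 1/4).
r = 1/32 + 1/4 = 0.28125.

0.28125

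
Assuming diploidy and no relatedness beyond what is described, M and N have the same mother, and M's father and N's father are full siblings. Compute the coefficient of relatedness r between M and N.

0.375

Independent pedigree routes through distinct common ancestors add.
M and N are related in two ways: half-sibs through their shared mother (r = 1/4) and first cousins through their fathers (r = 1/8).
r = 1/4 + 1/8 = 0.375.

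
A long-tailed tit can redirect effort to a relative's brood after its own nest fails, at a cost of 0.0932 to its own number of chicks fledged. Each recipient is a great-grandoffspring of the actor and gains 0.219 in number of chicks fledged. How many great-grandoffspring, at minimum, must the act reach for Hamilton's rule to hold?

r to a great-grandoffspring = 1/8 (three parent–offspring links: r = (1/2)^3 = 1/8).
Hamilton's rule: n·r·B > C  ⇒  n > C/(r·B) = 0.0932/(0.125·0.219) = 3.405.
The smallest integer exceeding 3.405 is 4.

4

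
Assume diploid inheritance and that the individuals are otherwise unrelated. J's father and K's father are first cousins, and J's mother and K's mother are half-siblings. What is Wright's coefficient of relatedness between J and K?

Wright's path rule: contributions from independent ancestry routes add.
J and K are related in two ways: second cousins through their fathers (r = 1/32) and half first cousins through their mothers (r = 1/16).
r = 1/32 + 1/16 = 3/32 = 0.09375.

0.09375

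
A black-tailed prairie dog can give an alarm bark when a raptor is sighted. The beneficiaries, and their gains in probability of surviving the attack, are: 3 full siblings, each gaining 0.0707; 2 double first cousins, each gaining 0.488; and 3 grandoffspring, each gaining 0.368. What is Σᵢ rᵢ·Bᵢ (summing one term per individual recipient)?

r to a full sibling = 1/2 (full sibs share both parents — two paths of length 2: r = 2·(1/2)^2 = 1/2).
r to a double first cousin = 1/4 (double first cousins share both grandparent pairs — four paths of length 4: r = 4·(1/2)^4 = 1/4).
r to a grandoffspring = 0.25 (two parent–offspring links: r = (1/2)^2 = 1/4).
Summing one r·B term per recipient: 3·0.5·0.0707 + 2·0.25·0.488 + 3·0.25·0.368 = 0.62605.

0.62605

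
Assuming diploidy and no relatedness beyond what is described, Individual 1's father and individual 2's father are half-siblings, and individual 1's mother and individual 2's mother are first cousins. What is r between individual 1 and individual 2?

0.09375

With two independent routes of shared ancestry, r is the sum of the two contributions.
Individual 1 and individual 2 are related in two ways: half first cousins through their fathers (r = 1/16) and second cousins through their mothers (r = 1/32).
r = 1/16 + 1/32 = 3/32 = 0.09375.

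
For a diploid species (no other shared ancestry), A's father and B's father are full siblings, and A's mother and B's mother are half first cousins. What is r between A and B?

0.140625

Relatedness sums over independent paths through distinct common ancestors.
A and B are related in two ways: first cousins through their fathers (r = 1/8) and half second cousins through their mothers (r = 1/64).
r = 1/8 + 1/64 = 9/64 = 0.140625.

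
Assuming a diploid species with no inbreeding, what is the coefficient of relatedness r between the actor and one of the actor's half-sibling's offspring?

Each parent–offspring link contributes a factor of 1/2, and independent paths through distinct common ancestors add.
Half-aunt/uncle↔niece/nephew: one path of length 3: r = (1/2)^3 = 1/8.

0.125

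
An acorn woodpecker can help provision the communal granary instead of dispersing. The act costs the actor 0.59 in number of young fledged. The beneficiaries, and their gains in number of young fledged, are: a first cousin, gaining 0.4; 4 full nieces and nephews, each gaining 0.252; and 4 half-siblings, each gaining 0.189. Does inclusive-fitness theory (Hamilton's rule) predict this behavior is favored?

No

Hamilton's rule: the trait is favored when the sum of r·B over every recipient exceeds the actor's cost C.
r to a first cousin = 0.125 (first cousins share one grandparent pair — two paths of length 4: r = 2·(1/2)^4 = 1/8).
r to a full niece or nephew = 0.25 (full aunt/uncle↔niece/nephew: two paths of length 3 through the shared grandparent pair: r = 2·(1/2)^3 = 1/4).
r to a half-sibling = 1/4 (half-sibs share one parent — one path of length 2: r = (1/2)^2 = 1/4).
Summing one r·B term per recipient: 1·0.125·0.4 + 4·0.25·0.252 + 4·0.25·0.189 = 0.491.
0.491 < 0.59: the indirect benefit is less than the cost.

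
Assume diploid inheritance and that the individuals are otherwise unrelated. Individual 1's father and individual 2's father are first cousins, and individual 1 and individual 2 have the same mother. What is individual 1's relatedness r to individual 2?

Wright's path rule: contributions from independent ancestry routes add.
Individual 1 and individual 2 are related in two ways: second cousins through their fathers (r = 1/32) and half-sibs through their shared mother (r = 1/4).
r = 1/32 + 1/4 = 9/32 = 0.28125.

0.28125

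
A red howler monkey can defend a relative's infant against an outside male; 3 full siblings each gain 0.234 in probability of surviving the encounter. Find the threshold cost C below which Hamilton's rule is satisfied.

r to a full sibling = 0.5 (full sibs share both parents — two paths of length 2: r = 2·(1/2)^2 = 1/2).
Hamilton's rule: n·r·B > C, so the trait is favored while C < n·r·B = 3·0.5·0.234 = 0.351.

0.351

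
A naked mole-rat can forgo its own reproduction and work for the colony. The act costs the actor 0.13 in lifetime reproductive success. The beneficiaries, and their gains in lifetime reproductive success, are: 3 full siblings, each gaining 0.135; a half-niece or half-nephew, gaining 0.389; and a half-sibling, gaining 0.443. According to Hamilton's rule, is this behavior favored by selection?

Yes

Hamilton's rule: the trait is favored when the sum of r·B over every recipient exceeds the actor's cost C.
r to a full sibling = 1/2 (full sibs share both parents — two paths of length 2: r = 2·(1/2)^2 = 1/2).
r to a half-niece or half-nephew = 0.125 (half-aunt/uncle↔niece/nephew: one path of length 3: r = (1/2)^3 = 1/8).
r to a half-sibling = 1/4 (half-sibs share one parent — one path of length 2: r = (1/2)^2 = 1/4).
Summing one r·B term per recipient: 3·0.5·0.135 + 1·0.125·0.389 + 1·0.25·0.443 = 0.361875.
0.361875 > 0.13: the indirect benefit exceeds the cost.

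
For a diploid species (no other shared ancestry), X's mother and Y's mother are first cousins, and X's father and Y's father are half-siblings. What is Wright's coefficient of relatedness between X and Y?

0.09375

With two independent routes of shared ancestry, r is the sum of the two contributions.
X and Y are related in two ways: second cousins through their mothers (r = 1/32) and half first cousins through their fathers (r = 1/16).
r = 1/32 + 1/16 = 0.09375.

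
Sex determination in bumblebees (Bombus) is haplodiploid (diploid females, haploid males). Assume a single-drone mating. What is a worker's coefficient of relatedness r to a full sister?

0.75

Haplodiploid full sisters inherit their father's entire haploid genome identically (contributing 1/2) and on average half of their mother's contribution (1/2 · 1/2 = 1/4); r = 1/2 + 1/4 = 3/4.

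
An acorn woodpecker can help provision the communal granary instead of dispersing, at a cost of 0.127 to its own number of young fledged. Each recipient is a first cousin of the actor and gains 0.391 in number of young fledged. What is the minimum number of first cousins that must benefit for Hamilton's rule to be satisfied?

3

r to a first cousin = 1/8 (first cousins share one grandparent pair — two paths of length 4: r = 2·(1/2)^4 = 1/8).
Hamilton's rule: n·r·B > C  ⇒  n > C/(r·B) = 0.127/(0.125·0.391) = 2.598.
The smallest integer exceeding 2.598 is 3.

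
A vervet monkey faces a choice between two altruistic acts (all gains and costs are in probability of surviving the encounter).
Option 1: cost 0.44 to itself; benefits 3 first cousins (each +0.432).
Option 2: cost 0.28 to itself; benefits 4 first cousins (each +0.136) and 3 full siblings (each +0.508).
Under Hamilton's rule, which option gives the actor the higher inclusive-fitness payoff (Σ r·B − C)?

Option 2

Option 1: r to a first cousin = 0.125.
Option 1: Σ r·B − C = (3·0.125·0.432) − 0.44 = -0.278.
Option 2: r to a first cousin = 0.125.
Option 2: r to a full sibling = 0.5.
Option 2: Σ r·B − C = (4·0.125·0.136 + 3·0.5·0.508) − 0.28 = 0.55.
Option 2 has the higher net inclusive-fitness payoff.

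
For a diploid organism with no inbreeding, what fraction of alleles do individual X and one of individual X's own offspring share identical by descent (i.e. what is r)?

Each parent–offspring link contributes a factor of 1/2, and independent paths through distinct common ancestors add.
One parent–offspring link: r = (1/2)^1 = 1/2.

0.5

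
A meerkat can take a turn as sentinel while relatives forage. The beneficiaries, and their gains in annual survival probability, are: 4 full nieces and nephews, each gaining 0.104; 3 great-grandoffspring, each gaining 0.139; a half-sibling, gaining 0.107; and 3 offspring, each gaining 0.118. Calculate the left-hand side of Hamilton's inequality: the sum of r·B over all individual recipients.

r to a full niece or nephew = 1/4 (full aunt/uncle↔niece/nephew: two paths of length 3 through the shared grandparent pair: r = 2·(1/2)^3 = 1/4).
r to a great-grandoffspring = 0.125 (three parent–offspring links: r = (1/2)^3 = 1/8).
r to a half-sibling = 0.25 (half-sibs share one parent — one path of length 2: r = (1/2)^2 = 1/4).
r to an offspring = 1/2 (one parent–offspring link: r = (1/2)^1 = 1/2).
Summing one r·B term per recipient: 4·0.25·0.104 + 3·0.125·0.139 + 1·0.25·0.107 + 3·0.5·0.118 = 0.359875.

0.359875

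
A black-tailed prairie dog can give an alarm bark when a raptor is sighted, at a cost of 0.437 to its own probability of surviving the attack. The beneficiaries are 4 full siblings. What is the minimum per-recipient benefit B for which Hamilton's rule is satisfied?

r to a full sibling = 1/2 (full sibs share both parents — two paths of length 2: r = 2·(1/2)^2 = 1/2).
Hamilton's rule with n recipients of equal r: n·r·B > C, so B > C/(n·r) = 0.437/(4·0.5) = 0.2185.

0.2185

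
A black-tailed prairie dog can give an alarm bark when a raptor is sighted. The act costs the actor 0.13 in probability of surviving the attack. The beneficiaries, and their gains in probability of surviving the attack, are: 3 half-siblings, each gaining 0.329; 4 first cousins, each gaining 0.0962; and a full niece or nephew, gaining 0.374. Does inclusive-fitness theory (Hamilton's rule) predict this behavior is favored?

Hamilton's rule: the trait is favored when the sum of r·B over every recipient exceeds the actor's cost C.
r to a half-sibling = 0.25 (half-sibs share one parent — one path of length 2: r = (1/2)^2 = 1/4).
r to a first cousin = 0.125 (first cousins share one grandparent pair — two paths of length 4: r = 2·(1/2)^4 = 1/8).
r to a full niece or nephew = 1/4 (full aunt/uncle↔niece/nephew: two paths of length 3 through the shared grandparent pair: r = 2·(1/2)^3 = 1/4).
Summing one r·B term per recipient: 3·0.25·0.329 + 4·0.125·0.0962 + 1·0.25·0.374 = 0.38835.
0.38835 > 0.13: the indirect benefit exceeds the cost.

Yes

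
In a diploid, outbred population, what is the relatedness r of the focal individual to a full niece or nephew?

Full aunt/uncle↔niece/nephew: two paths of length 3 through the shared grandparent pair: r = 2·(1/2)^3 = 1/4.

0.25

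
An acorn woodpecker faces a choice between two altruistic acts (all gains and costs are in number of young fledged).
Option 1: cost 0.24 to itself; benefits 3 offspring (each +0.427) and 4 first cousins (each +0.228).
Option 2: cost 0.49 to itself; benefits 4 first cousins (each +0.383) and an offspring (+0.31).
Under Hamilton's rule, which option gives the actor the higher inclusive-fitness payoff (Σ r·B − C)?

Option 1

Option 1: r to an offspring = 0.5.
Option 1: r to a first cousin = 0.125.
Option 1: Σ r·B − C = (3·0.5·0.427 + 4·0.125·0.228) − 0.24 = 0.5145.
Option 2: r to a first cousin = 0.125.
Option 2: r to an offspring = 0.5.
Option 2: Σ r·B − C = (4·0.125·0.383 + 1·0.5·0.31) − 0.49 = -0.1435.
Option 1 has the higher net inclusive-fitness payoff.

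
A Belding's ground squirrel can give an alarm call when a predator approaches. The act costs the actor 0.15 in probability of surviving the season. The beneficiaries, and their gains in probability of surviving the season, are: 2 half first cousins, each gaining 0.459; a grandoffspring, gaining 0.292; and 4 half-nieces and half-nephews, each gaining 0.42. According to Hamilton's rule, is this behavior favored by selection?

Yes

Hamilton's rule: the trait is favored when the sum of r·B over every recipient exceeds the actor's cost C.
r to a half first cousin = 0.0625 (half first cousins share one grandparent — one path of length 4: r = (1/2)^4 = 1/16).
r to a grandoffspring = 0.25 (two parent–offspring links: r = (1/2)^2 = 1/4).
r to a half-niece or half-nephew = 1/8 (half-aunt/uncle↔niece/nephew: one path of length 3: r = (1/2)^3 = 1/8).
Summing one r·B term per recipient: 2·0.0625·0.459 + 1·0.25·0.292 + 4·0.125·0.42 = 0.340375.
0.340375 > 0.15: the indirect benefit exceeds the cost.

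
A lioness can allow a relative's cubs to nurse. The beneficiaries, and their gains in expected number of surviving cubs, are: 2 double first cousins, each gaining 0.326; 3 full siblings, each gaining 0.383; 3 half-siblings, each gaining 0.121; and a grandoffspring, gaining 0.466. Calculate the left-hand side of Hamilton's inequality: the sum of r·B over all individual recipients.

0.94475

r to a double first cousin = 0.25 (double first cousins share both grandparent pairs — four paths of length 4: r = 4·(1/2)^4 = 1/4).
r to a full sibling = 0.5 (full sibs share both parents — two paths of length 2: r = 2·(1/2)^2 = 1/2).
r to a half-sibling = 0.25 (half-sibs share one parent — one path of length 2: r = (1/2)^2 = 1/4).
r to a grandoffspring = 0.25 (two parent–offspring links: r = (1/2)^2 = 1/4).
Summing one r·B term per recipient: 2·0.25·0.326 + 3·0.5·0.383 + 3·0.25·0.121 + 1·0.25·0.466 = 0.94475.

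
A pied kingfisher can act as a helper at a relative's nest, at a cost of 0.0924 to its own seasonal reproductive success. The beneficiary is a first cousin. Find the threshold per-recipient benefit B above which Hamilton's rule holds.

0.7392

r to a first cousin = 1/8 (first cousins share one grandparent pair — two paths of length 4: r = 2·(1/2)^4 = 1/8).
Hamilton's rule with n recipients of equal r: n·r·B > C, so B > C/(n·r) = 0.0924/(1·0.125) = 0.7392.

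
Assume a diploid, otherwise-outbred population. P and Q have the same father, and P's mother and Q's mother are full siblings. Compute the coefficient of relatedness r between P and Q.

Relatedness sums over independent paths through distinct common ancestors.
P and Q are related in two ways: half-sibs through their shared father (r = 1/4) and first cousins through their mothers (r = 1/8).
r = 1/4 + 1/8 = 3/8 = 0.375.

0.375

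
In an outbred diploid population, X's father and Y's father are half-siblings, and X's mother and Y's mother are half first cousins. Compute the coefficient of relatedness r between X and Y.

0.078125

Relatedness sums over independent paths through distinct common ancestors.
X and Y are related in two ways: half first cousins through their fathers (r = 1/16) and half second cousins through their mothers (r = 1/64).
r = 1/16 + 1/64 = 5/64 = 0.078125.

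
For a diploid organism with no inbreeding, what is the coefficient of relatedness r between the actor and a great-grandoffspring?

0.125

Each parent–offspring link contributes a factor of 1/2, and independent paths through distinct common ancestors add.
Three parent–offspring links: r = (1/2)^3 = 1/8.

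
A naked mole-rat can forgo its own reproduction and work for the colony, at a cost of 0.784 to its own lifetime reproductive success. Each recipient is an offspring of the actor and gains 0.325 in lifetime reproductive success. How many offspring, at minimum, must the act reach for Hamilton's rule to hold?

5

r to an offspring = 1/2 (one parent–offspring link: r = (1/2)^1 = 1/2).
Hamilton's rule: n·r·B > C  ⇒  n > C/(r·B) = 0.784/(0.5·0.325) = 4.825.
The smallest integer exceeding 4.825 is 5.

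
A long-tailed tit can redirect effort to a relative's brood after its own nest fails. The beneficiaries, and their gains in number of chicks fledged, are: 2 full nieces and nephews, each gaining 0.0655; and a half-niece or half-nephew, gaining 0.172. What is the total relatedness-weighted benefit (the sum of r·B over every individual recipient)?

0.05425

r to a full niece or nephew = 1/4 (full aunt/uncle↔niece/nephew: two paths of length 3 through the shared grandparent pair: r = 2·(1/2)^3 = 1/4).
r to a half-niece or half-nephew = 1/8 (half-aunt/uncle↔niece/nephew: one path of length 3: r = (1/2)^3 = 1/8).
Summing one r·B term per recipient: 2·0.25·0.0655 + 1·0.125·0.172 = 0.05425.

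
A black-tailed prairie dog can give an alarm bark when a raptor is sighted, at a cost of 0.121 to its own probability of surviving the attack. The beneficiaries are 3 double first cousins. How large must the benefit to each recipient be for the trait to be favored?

r to a double first cousin = 0.25 (double first cousins share both grandparent pairs — four paths of length 4: r = 4·(1/2)^4 = 1/4).
Hamilton's rule with n recipients of equal r: n·r·B > C, so B > C/(n·r) = 0.121/(3·0.25) = 0.1613.

0.1613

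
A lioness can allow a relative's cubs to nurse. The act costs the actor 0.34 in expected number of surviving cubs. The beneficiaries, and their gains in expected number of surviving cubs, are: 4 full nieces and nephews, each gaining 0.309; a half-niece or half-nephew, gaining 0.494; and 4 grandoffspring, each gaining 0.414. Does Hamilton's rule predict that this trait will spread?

Hamilton's rule: the trait is favored when the sum of r·B over every recipient exceeds the actor's cost C.
r to a full niece or nephew = 1/4 (full aunt/uncle↔niece/nephew: two paths of length 3 through the shared grandparent pair: r = 2·(1/2)^3 = 1/4).
r to a half-niece or half-nephew = 0.125 (half-aunt/uncle↔niece/nephew: one path of length 3: r = (1/2)^3 = 1/8).
r to a grandoffspring = 1/4 (two parent–offspring links: r = (1/2)^2 = 1/4).
Summing one r·B term per recipient: 4·0.25·0.309 + 1·0.125·0.494 + 4·0.25·0.414 = 0.78475.
0.78475 > 0.34: the indirect benefit exceeds the cost.

Yes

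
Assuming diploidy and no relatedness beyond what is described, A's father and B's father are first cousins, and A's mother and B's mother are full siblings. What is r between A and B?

Relatedness sums over independent paths through distinct common ancestors.
A and B are related in two ways: second cousins through their fathers (r = 1/32) and first cousins through their mothers (r = 1/8).
r = 1/32 + 1/8 = 5/32 = 0.15625.

0.15625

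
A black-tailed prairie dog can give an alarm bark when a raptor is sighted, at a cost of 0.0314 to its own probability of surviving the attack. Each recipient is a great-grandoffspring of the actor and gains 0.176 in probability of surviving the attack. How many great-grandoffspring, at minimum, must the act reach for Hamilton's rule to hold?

2

r to a great-grandoffspring = 0.125 (three parent–offspring links: r = (1/2)^3 = 1/8).
Hamilton's rule: n·r·B > C  ⇒  n > C/(r·B) = 0.0314/(0.125·0.176) = 1.427.
The smallest integer exceeding 1.427 is 2.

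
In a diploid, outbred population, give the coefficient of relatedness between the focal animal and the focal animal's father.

Each parent–offspring link contributes a factor of 1/2, and independent paths through distinct common ancestors add.
One parent–offspring link: r = (1/2)^1 = 1/2.

0.5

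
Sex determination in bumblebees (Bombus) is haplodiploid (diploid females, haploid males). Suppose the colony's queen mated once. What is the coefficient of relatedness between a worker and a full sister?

0.75

Haplodiploid full sisters inherit their father's entire haploid genome identically (contributing 1/2) and on average half of their mother's contribution (1/2 · 1/2 = 1/4); r = 1/2 + 1/4 = 3/4.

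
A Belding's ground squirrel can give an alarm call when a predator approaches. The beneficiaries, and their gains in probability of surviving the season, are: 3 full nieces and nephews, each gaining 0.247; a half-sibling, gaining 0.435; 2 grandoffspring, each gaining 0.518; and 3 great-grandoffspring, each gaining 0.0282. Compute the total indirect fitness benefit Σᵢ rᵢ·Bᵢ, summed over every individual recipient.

r to a full niece or nephew = 0.25 (full aunt/uncle↔niece/nephew: two paths of length 3 through the shared grandparent pair: r = 2·(1/2)^3 = 1/4).
r to a half-sibling = 1/4 (half-sibs share one parent — one path of length 2: r = (1/2)^2 = 1/4).
r to a grandoffspring = 0.25 (two parent–offspring links: r = (1/2)^2 = 1/4).
r to a great-grandoffspring = 1/8 (three parent–offspring links: r = (1/2)^3 = 1/8).
Summing one r·B term per recipient: 3·0.25·0.247 + 1·0.25·0.435 + 2·0.25·0.518 + 3·0.125·0.0282 = 0.563575.

0.563575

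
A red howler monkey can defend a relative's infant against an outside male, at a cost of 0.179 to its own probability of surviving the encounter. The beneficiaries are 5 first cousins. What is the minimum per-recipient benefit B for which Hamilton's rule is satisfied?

0.2864

r to a first cousin = 1/8 (first cousins share one grandparent pair — two paths of length 4: r = 2·(1/2)^4 = 1/8).
Hamilton's rule with n recipients of equal r: n·r·B > C, so B > C/(n·r) = 0.179/(5·0.125) = 0.2864.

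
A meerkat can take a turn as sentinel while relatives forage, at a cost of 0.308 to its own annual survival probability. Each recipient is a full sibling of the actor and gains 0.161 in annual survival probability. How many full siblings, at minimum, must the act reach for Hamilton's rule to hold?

r to a full sibling = 1/2 (full sibs share both parents — two paths of length 2: r = 2·(1/2)^2 = 1/2).
Hamilton's rule: n·r·B > C  ⇒  n > C/(r·B) = 0.308/(0.5·0.161) = 3.826.
The smallest integer exceeding 3.826 is 4.

4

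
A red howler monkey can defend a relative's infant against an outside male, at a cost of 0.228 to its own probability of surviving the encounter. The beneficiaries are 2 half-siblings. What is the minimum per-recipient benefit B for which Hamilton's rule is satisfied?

r to a half-sibling = 1/4 (half-sibs share one parent — one path of length 2: r = (1/2)^2 = 1/4).
Hamilton's rule with n recipients of equal r: n·r·B > C, so B > C/(n·r) = 0.228/(2·0.25) = 0.456.

0.456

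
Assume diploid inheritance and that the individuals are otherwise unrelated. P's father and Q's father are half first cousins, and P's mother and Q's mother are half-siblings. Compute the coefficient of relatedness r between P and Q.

0.078125

With two independent routes of shared ancestry, r is the sum of the two contributions.
P and Q are related in two ways: half second cousins through their fathers (r = 1/64) and half first cousins through their mothers (r = 1/16).
r = 1/64 + 1/16 = 5/64 = 0.078125.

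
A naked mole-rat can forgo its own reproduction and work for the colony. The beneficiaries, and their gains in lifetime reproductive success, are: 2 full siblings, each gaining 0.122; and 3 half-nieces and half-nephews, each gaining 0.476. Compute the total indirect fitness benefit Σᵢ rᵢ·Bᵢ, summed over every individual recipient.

r to a full sibling = 0.5 (full sibs share both parents — two paths of length 2: r = 2·(1/2)^2 = 1/2).
r to a half-niece or half-nephew = 1/8 (half-aunt/uncle↔niece/nephew: one path of length 3: r = (1/2)^3 = 1/8).
Summing one r·B term per recipient: 2·0.5·0.122 + 3·0.125·0.476 = 0.3005.

0.3005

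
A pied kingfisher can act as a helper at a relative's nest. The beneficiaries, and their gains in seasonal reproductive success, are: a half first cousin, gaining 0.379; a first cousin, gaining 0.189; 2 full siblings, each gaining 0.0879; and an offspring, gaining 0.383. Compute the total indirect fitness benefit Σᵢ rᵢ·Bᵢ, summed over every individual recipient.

r to a half first cousin = 0.0625 (half first cousins share one grandparent — one path of length 4: r = (1/2)^4 = 1/16).
r to a first cousin = 1/8 (first cousins share one grandparent pair — two paths of length 4: r = 2·(1/2)^4 = 1/8).
r to a full sibling = 0.5 (full sibs share both parents — two paths of length 2: r = 2·(1/2)^2 = 1/2).
r to an offspring = 1/2 (one parent–offspring link: r = (1/2)^1 = 1/2).
Summing one r·B term per recipient: 1·0.0625·0.379 + 1·0.125·0.189 + 2·0.5·0.0879 + 1·0.5·0.383 = 0.3267125.

0.3267125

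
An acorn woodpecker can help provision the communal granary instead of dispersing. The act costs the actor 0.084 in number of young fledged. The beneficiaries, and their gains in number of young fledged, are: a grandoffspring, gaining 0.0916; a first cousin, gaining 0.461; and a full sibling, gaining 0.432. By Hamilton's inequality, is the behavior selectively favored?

Hamilton's rule: the trait is favored when the sum of r·B over every recipient exceeds the actor's cost C.
r to a grandoffspring = 1/4 (two parent–offspring links: r = (1/2)^2 = 1/4).
r to a first cousin = 0.125 (first cousins share one grandparent pair — two paths of length 4: r = 2·(1/2)^4 = 1/8).
r to a full sibling = 1/2 (full sibs share both parents — two paths of length 2: r = 2·(1/2)^2 = 1/2).
Summing one r·B term per recipient: 1·0.25·0.0916 + 1·0.125·0.461 + 1·0.5·0.432 = 0.296525.
0.296525 > 0.084: the indirect benefit exceeds the cost.

Yes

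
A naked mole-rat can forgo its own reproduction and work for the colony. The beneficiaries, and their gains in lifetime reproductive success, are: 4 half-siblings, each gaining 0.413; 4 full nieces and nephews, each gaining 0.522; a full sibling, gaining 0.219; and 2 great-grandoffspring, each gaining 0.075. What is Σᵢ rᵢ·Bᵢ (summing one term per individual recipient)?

r to a half-sibling = 1/4 (half-sibs share one parent — one path of length 2: r = (1/2)^2 = 1/4).
r to a full niece or nephew = 1/4 (full aunt/uncle↔niece/nephew: two paths of length 3 through the shared grandparent pair: r = 2·(1/2)^3 = 1/4).
r to a full sibling = 0.5 (full sibs share both parents — two paths of length 2: r = 2·(1/2)^2 = 1/2).
r to a great-grandoffspring = 0.125 (three parent–offspring links: r = (1/2)^3 = 1/8).
Summing one r·B term per recipient: 4·0.25·0.413 + 4·0.25·0.522 + 1·0.5·0.219 + 2·0.125·0.075 = 1.06325.

1.06325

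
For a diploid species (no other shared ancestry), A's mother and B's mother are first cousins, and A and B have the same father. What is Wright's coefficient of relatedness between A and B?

Relatedness sums over independent paths through distinct common ancestors.
A and B are related in two ways: second cousins through their mothers (r = 1/32) and half-sibs through their shared father (r = 1/4).
r = 1/32 + 1/4 = 9/32 = 0.28125.

0.28125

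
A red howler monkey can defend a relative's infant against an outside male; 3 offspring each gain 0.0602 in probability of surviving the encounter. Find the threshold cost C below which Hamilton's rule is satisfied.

0.0903

r to an offspring = 1/2 (one parent–offspring link: r = (1/2)^1 = 1/2).
Hamilton's rule: n·r·B > C, so the trait is favored while C < n·r·B = 3·0.5·0.0602 = 0.0903.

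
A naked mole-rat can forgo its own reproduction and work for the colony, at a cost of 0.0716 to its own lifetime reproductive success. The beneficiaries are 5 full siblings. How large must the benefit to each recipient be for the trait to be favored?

r to a full sibling = 1/2 (full sibs share both parents — two paths of length 2: r = 2·(1/2)^2 = 1/2).
Hamilton's rule with n recipients of equal r: n·r·B > C, so B > C/(n·r) = 0.0716/(5·0.5) = 0.0286.

0.0286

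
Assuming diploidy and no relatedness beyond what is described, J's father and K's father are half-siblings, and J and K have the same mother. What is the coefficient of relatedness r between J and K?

Wright's path rule: contributions from independent ancestry routes add.
J and K are related in two ways: half first cousins through their fathers (r = 1/16) and half-sibs through their shared mother (r = 1/4).
r = 1/16 + 1/4 = 0.3125.

0.3125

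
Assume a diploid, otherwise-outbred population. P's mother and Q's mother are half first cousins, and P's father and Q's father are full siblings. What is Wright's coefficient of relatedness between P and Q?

0.140625

Independent pedigree routes through distinct common ancestors add.
P and Q are related in two ways: half second cousins through their mothers (r = 1/64) and first cousins through their fathers (r = 1/8).
r = 1/64 + 1/8 = 9/64 = 0.140625.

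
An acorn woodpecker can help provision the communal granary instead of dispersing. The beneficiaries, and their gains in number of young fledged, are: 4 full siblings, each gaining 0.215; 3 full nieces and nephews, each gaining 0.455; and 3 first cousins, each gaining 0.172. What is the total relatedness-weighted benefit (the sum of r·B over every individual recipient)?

r to a full sibling = 0.5 (full sibs share both parents — two paths of length 2: r = 2·(1/2)^2 = 1/2).
r to a full niece or nephew = 0.25 (full aunt/uncle↔niece/nephew: two paths of length 3 through the shared grandparent pair: r = 2·(1/2)^3 = 1/4).
r to a first cousin = 0.125 (first cousins share one grandparent pair — two paths of length 4: r = 2·(1/2)^4 = 1/8).
Summing one r·B term per recipient: 4·0.5·0.215 + 3·0.25·0.455 + 3·0.125·0.172 = 0.83575.

0.83575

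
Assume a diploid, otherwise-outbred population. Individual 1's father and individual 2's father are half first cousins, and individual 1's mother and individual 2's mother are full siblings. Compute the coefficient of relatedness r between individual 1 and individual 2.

0.140625

With two independent routes of shared ancestry, r is the sum of the two contributions.
Individual 1 and individual 2 are related in two ways: half second cousins through their fathers (r = 1/64) and first cousins through their mothers (r = 1/8).
r = 1/64 + 1/8 = 0.140625.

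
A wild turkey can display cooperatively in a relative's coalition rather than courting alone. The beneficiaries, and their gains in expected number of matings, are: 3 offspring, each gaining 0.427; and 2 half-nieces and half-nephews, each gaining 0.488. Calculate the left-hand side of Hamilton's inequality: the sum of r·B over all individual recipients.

r to an offspring = 1/2 (one parent–offspring link: r = (1/2)^1 = 1/2).
r to a half-niece or half-nephew = 1/8 (half-aunt/uncle↔niece/nephew: one path of length 3: r = (1/2)^3 = 1/8).
Summing one r·B term per recipient: 3·0.5·0.427 + 2·0.125·0.488 = 0.7625.

0.7625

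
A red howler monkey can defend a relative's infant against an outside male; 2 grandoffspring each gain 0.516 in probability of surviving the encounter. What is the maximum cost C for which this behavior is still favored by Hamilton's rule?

r to a grandoffspring = 1/4 (two parent–offspring links: r = (1/2)^2 = 1/4).
Hamilton's rule: n·r·B > C, so the trait is favored while C < n·r·B = 2·0.25·0.516 = 0.258.

0.258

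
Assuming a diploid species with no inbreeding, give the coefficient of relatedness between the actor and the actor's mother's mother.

0.25

Each parent–offspring link contributes a factor of 1/2, and independent paths through distinct common ancestors add.
Two parent–offspring links: r = (1/2)^2 = 1/4.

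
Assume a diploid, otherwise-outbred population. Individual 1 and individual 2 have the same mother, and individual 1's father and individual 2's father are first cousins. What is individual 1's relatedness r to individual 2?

Independent pedigree routes through distinct common ancestors add.
Individual 1 and individual 2 are related in two ways: half-sibs through their shared mother (r = 1/4) and second cousins through their fathers (r = 1/32).
r = 1/4 + 1/32 = 9/32 = 0.28125.

0.28125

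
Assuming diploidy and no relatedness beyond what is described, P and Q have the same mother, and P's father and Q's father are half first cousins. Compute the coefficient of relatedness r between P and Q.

Wright's path rule: contributions from independent ancestry routes add.
P and Q are related in two ways: half-sibs through their shared mother (r = 1/4) and half second cousins through their fathers (r = 1/64).
r = 1/4 + 1/64 = 17/64 = 0.265625.

0.265625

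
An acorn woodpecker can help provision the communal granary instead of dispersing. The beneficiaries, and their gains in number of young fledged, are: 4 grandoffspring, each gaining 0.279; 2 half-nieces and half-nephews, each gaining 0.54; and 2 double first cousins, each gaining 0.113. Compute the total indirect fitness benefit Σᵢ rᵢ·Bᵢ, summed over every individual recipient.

0.4705

r to a grandoffspring = 1/4 (two parent–offspring links: r = (1/2)^2 = 1/4).
r to a half-niece or half-nephew = 1/8 (half-aunt/uncle↔niece/nephew: one path of length 3: r = (1/2)^3 = 1/8).
r to a double first cousin = 1/4 (double first cousins share both grandparent pairs — four paths of length 4: r = 4·(1/2)^4 = 1/4).
Summing one r·B term per recipient: 4·0.25·0.279 + 2·0.125·0.54 + 2·0.25·0.113 = 0.4705.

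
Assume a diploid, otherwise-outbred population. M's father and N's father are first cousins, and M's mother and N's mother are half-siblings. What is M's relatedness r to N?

0.09375

Independent pedigree routes through distinct common ancestors add.
M and N are related in two ways: second cousins through their fathers (r = 1/32) and half first cousins through their mothers (r = 1/16).
r = 1/32 + 1/16 = 0.09375.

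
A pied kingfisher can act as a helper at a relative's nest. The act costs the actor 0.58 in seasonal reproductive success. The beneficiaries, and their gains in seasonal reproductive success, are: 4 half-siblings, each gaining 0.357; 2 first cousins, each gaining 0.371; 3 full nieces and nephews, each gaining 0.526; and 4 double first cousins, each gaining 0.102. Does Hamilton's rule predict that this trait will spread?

Hamilton's rule: the trait is favored when the sum of r·B over every recipient exceeds the actor's cost C.
r to a half-sibling = 1/4 (half-sibs share one parent — one path of length 2: r = (1/2)^2 = 1/4).
r to a first cousin = 1/8 (first cousins share one grandparent pair — two paths of length 4: r = 2·(1/2)^4 = 1/8).
r to a full niece or nephew = 1/4 (full aunt/uncle↔niece/nephew: two paths of length 3 through the shared grandparent pair: r = 2·(1/2)^3 = 1/4).
r to a double first cousin = 1/4 (double first cousins share both grandparent pairs — four paths of length 4: r = 4·(1/2)^4 = 1/4).
Summing one r·B term per recipient: 4·0.25·0.357 + 2·0.125·0.371 + 3·0.25·0.526 + 4·0.25·0.102 = 0.94625.
0.94625 > 0.58: the indirect benefit exceeds the cost.

Yes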